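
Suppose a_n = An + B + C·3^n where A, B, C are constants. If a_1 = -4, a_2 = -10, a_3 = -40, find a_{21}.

At n = 1, 2, 3: A + B + 3C = -4; 2A + B + 9C = -10; 3A + B + 27C = -40.
Subtracting the first from the second: A + 6C = -6.
Subtracting the second from the third: A + 18C = -30.
Solving: C = -2, A = 6, then B = -4.
Hence a_{21} = 6·21 + (-4) + (-2)·10460353203 = -20920706284.

-20920706284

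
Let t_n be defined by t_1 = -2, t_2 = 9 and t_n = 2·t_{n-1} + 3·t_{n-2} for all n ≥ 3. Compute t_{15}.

8370192

t_3 = 12;  t_4 = 51;  t_5 = 138;  …;  t_{12} = 310011;  t_{13} = 930018;  t_{14} = 2790069;  t_{15} = 8370192.
(Characteristic roots are 3 and -1.)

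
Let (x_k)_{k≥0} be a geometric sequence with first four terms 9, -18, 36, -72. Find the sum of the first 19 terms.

1572867

Common ratio r = -2.
x_k = 9·(-2)^(k-0).
S = 9·((-2)^19 - 1)/(-2 - 1) = 9·(-524288 - 1)/(-3) = 1572867.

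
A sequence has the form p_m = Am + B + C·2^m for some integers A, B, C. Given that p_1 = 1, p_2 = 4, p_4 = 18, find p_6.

68

The three given values yield: A + B + 2C = 1; 2A + B + 4C = 4; 4A + B + 16C = 18.
Subtracting the first from the second: A + 2C = 3.
Subtracting the second from the third: 2A + 12C = 14.
Solving: C = 1, A = 1, then B = -2.
Hence p_6 = 1·6 + (-2) + 1·64 = 68.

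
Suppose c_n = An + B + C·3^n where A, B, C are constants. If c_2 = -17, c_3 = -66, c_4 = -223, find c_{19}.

The three given values yield: 2A + B + 9C = -17; 3A + B + 27C = -66; 4A + B + 81C = -223.
Subtracting the first from the second: A + 18C = -49.
Subtracting the second from the third: A + 54C = -157.
Solving: C = -3, A = 5, then B = 0.
Therefore c_{19} = 95 + 0 + (-3)·1162261467 = -3486784306.

-3486784306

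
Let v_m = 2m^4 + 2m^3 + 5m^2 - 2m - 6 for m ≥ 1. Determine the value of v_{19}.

276121

v_{19} = 2·19^4 + 2·19^3 + 5·19^2 - 2·19 - 6 = 276121.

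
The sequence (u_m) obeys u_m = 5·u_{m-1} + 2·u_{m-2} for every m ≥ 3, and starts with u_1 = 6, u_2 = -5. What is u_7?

-11577

Applying the relation repeatedly:
u_3 = -13;  u_4 = -75;  u_5 = -401;  u_6 = -2155;  u_7 = -11577.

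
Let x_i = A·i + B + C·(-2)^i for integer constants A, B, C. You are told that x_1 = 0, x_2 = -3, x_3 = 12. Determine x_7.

144

Write the equations: A + B - 2C = 0; 2A + B + 4C = -3; 3A + B - 8C = 12.
Subtracting the first from the second: A + 6C = -3.
Subtracting the second from the third: A - 12C = 15.
Solving: C = -1, A = 3, then B = -5.
Hence x_7 = 3·7 + (-5) + (-1)·(-128) = 144.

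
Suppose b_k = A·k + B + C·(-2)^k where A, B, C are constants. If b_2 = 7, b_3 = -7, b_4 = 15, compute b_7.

Write the equations: 2A + B + 4C = 7; 3A + B - 8C = -7; 4A + B + 16C = 15.
Subtracting the first from the second: A - 12C = -14.
Subtracting the second from the third: A + 24C = 22.
Solving: C = 1, A = -2, then B = 7.
So b_k = -2·k + 7 + 1·(-2)^k; at k=7 this is -135.

-135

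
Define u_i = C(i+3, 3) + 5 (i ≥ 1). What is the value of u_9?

225

C(12, 3) = 220, so u_9 = 225.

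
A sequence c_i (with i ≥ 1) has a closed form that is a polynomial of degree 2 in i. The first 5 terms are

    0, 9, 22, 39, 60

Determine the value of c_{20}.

1st diffs: 9, 13, 17, 21.
2nd diffs: 4, 4, 4 (constant).
So c_i = 2i^2 + 3i - 5.
Evaluating at i = 20 gives c_{20} = 855.

855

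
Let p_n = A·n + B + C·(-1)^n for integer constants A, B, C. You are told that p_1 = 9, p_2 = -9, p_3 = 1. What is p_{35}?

Plug in n = 1, 2, 3: A + B - C = 9; 2A + B + C = -9; 3A + B - C = 1.
Subtracting the first from the second: A + 2C = -18.
Subtracting the second from the third: A - 2C = 10.
Solving: C = -7, A = -4, then B = 6.
Hence p_{35} = -4·35 + 6 + (-7)·(-1) = -127.

-127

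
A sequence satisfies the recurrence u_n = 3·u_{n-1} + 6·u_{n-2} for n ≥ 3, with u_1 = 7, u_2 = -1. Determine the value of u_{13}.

73120887

Iterate the recurrence:
u_3 = 39, u_4 = 111, u_5 = 567, …, u_{10} = 874719, u_{11} = 3825063, u_{12} = 16723503, u_{13} = 73120887.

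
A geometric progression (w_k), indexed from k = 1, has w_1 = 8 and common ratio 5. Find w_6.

w_k = 8·5^(k-1).
w_6 = 8·5^5 = 25000.

25000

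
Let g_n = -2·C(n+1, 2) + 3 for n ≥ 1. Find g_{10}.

C(11, 2) = 55, so g_{10} = -107.

-107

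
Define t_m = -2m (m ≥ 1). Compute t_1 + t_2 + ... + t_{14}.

-210

Over m = 1..14: Σm = 105.
Total = (-2)·105 = -210.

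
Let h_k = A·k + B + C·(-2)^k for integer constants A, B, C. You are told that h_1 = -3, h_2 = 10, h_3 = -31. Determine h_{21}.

Plug in k = 1, 2, 3: A + B - 2C = -3; 2A + B + 4C = 10; 3A + B - 8C = -31.
Subtracting the first from the second: A + 6C = 13.
Subtracting the second from the third: A - 12C = -41.
Solving: C = 3, A = -5, then B = 8.
So h_k = -5·k + 8 + 3·(-2)^k; at k=21 this is -6291553.

-6291553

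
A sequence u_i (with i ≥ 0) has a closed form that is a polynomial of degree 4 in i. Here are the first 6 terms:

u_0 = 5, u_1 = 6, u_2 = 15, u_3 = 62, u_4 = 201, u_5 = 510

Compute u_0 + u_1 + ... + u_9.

1st diffs: 1, 9, 47, 139, 309.
2nd diffs: 8, 38, 92, 170.
3rd diffs: 30, 54, 78.
4th diffs: 24, 24 (constant).
So u_i = i^4 - i^3 + i + 5.
Continuing: 1091, 2070, 3597, 5846.
Summing i = 0..9 (10 terms) gives 13403.

13403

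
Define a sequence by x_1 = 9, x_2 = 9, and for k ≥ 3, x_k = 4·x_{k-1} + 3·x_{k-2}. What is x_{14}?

Applying the relation repeatedly:
x_3 = 63  x_4 = 279  x_5 = 1305  …  x_{11} = 13109535  x_{12} = 60903639  x_{13} = 282943161  x_{14} = 1314483561.

1314483561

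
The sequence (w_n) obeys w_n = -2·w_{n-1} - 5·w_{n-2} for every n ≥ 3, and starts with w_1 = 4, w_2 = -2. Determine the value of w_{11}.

Applying the relation repeatedly:
w_3 = -16, w_4 = 42, w_5 = -4, w_6 = -202, w_7 = 424, w_8 = 162, w_9 = -2444, w_{10} = 4078, w_{11} = 4064.

4064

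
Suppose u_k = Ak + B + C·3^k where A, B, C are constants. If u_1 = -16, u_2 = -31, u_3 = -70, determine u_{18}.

At k = 1, 2, 3: A + B + 3C = -16; 2A + B + 9C = -31; 3A + B + 27C = -70.
Subtracting the first from the second: A + 6C = -15.
Subtracting the second from the third: A + 18C = -39.
Solving: C = -2, A = -3, then B = -7.
So u_k = -3·k + (-7) + (-2)·3^k; at k=18 this is -774841039.

-774841039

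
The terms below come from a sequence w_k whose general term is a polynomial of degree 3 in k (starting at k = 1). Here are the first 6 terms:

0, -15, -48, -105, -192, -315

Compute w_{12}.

-2145

1st diffs: -15, -33, -57, -87, -123.
2nd diffs: -18, -24, -30, -36.
3rd diffs: -6, -6, -6 (constant).
Newton forward-difference form: w_k = (-15)·C(k-1,1) + (-18)·C(k-1,2) + (-6)·C(k-1,3).
At k = 12: k-1 = 11, so w_{12} = -165 - 990 - 990 = -2145.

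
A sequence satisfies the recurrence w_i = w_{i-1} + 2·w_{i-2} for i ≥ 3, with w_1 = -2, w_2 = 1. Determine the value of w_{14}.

-2729

Applying the relation repeatedly:
w_3 = -3, w_4 = -1, w_5 = -7, …, w_{11} = -343, w_{12} = -681, w_{13} = -1367, w_{14} = -2729.
(Characteristic roots are 2 and -1.)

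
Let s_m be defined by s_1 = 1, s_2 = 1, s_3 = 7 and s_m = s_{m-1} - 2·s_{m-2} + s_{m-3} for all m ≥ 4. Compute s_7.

8

Compute successive terms:
s_4 = 6, s_5 = -7, s_6 = -12, s_7 = 8.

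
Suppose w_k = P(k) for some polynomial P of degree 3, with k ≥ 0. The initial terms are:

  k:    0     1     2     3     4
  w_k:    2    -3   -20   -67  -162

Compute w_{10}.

1st diffs: -5, -17, -47, -95.
2nd diffs: -12, -30, -48.
3rd diffs: -18, -18 (constant).
Newton forward-difference form: w_k = 2 + (-5)·C(k,1) + (-12)·C(k,2) + (-18)·C(k,3).
At k = 10: k = 10, so w_{10} = 2 - 50 - 540 - 2160 = -2748.

-2748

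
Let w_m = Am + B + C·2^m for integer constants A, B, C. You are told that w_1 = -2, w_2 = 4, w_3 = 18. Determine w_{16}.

Plug in m = 1, 2, 3: A + B + 2C = -2; 2A + B + 4C = 4; 3A + B + 8C = 18.
Subtracting the first from the second: A + 2C = 6.
Subtracting the second from the third: A + 4C = 14.
Solving: C = 4, A = -2, then B = -8.
So w_m = -2·m + (-8) + 4·2^m; at m=16 this is 262104.

262104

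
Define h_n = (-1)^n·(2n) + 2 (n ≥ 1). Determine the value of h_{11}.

(-1)^11 = -1; 2n at n=11 is 22; so h_{11} = -20.

-20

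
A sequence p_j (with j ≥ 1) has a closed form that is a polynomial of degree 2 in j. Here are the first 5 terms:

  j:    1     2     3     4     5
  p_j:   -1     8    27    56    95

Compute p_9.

1st diffs: 9, 19, 29, 39.
2nd diffs: 10, 10, 10 (constant).
So p_j = 5j^2 - 6j.
Evaluating at j = 9 gives p_9 = 351.

351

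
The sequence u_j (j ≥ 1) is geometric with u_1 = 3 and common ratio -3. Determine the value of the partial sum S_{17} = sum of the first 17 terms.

u_j = 3·(-3)^(j-1).
S = 3·((-3)^17 - 1)/(-3 - 1) = 3·(-129140163 - 1)/(-4) = 96855123.

96855123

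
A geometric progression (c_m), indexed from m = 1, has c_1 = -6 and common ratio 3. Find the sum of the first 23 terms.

c_m = (-6)·3^(m-1).
S = (-6)·(3^23 - 1)/(3 - 1) = (-6)·(94143178827 - 1)/(2) = -282429536478.

-282429536478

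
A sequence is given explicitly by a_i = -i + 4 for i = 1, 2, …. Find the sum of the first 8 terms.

Over i = 1..8: Σi = 36.
Total = (-1)·36 + (4)·8 = -4.

-4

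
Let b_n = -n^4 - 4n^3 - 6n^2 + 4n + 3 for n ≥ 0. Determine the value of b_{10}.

b_{10} = -1·10^4 - 4·10^3 - 6·10^2 + 4·10 + 3 = -14557.

-14557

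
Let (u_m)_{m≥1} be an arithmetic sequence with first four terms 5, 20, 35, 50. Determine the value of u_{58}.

860

Common difference d = 15.
u_m = 5 + (m - 1)·15.
u_{58} = 5 + 57·15 = 860.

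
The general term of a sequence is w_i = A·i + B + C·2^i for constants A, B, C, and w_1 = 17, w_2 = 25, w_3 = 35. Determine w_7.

179

Plug in i = 1, 2, 3: A + B + 2C = 17; 2A + B + 4C = 25; 3A + B + 8C = 35.
Subtracting the first from the second: A + 2C = 8.
Subtracting the second from the third: A + 4C = 10.
Solving: C = 1, A = 6, then B = 9.
Hence w_7 = 6·7 + 9 + 1·128 = 179.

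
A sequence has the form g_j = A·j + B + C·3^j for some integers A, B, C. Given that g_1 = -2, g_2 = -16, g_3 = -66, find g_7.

-6530

Write the equations: A + B + 3C = -2; 2A + B + 9C = -16; 3A + B + 27C = -66.
Subtracting the first from the second: A + 6C = -14.
Subtracting the second from the third: A + 18C = -50.
Solving: C = -3, A = 4, then B = 3.
Hence g_7 = 4·7 + 3 + (-3)·2187 = -6530.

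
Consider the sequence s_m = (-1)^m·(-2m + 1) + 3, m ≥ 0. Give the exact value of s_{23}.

(-1)^23 = -1; -2m + 1 at m=23 is -45; so s_{23} = 48.

48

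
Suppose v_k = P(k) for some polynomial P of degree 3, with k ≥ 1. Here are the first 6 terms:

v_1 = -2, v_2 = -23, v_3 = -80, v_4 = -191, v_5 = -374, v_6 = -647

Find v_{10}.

-2999

1st diffs: -21, -57, -111, -183, -273.
2nd diffs: -36, -54, -72, -90.
3rd diffs: -18, -18, -18 (constant).
Newton forward-difference form: v_k = -2 + (-21)·C(k-1,1) + (-36)·C(k-1,2) + (-18)·C(k-1,3).
At k = 10: k-1 = 9, so v_{10} = -2 - 189 - 1296 - 1512 = -2999.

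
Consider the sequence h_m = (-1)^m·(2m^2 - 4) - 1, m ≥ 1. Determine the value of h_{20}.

(-1)^20 = 1; 2m^2 - 4 at m=20 is 796; so h_{20} = 795.

795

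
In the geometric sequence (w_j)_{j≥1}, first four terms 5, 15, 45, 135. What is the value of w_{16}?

71744535

Common ratio r = 3.
w_j = 5·3^(j-1).
w_{16} = 5·3^15 = 71744535.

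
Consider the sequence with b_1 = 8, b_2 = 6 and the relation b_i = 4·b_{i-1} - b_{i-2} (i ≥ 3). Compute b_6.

806

Iterate the recurrence:
b_3 = 16, b_4 = 58, b_5 = 216, b_6 = 806.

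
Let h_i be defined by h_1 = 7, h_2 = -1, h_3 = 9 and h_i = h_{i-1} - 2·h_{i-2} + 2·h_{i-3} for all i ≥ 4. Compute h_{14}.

Compute successive terms:
h_4 = 25; h_5 = 5; h_6 = -27; …; h_{11} = 29; h_{12} = 285; h_{13} = -35; h_{14} = -547.

-547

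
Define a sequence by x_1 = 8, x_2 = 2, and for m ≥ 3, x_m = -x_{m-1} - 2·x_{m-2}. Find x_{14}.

718

Step forward from the initial values:
x_3 = -18  x_4 = 14  x_5 = 22  …  x_{11} = 294  x_{12} = -130  x_{13} = -458  x_{14} = 718.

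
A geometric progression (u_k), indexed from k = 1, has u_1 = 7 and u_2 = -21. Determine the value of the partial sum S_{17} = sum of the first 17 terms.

225995287

Common ratio r = -3.
u_k = 7·(-3)^(k-1).
S = 7·((-3)^17 - 1)/(-3 - 1) = 7·(-129140163 - 1)/(-4) = 225995287.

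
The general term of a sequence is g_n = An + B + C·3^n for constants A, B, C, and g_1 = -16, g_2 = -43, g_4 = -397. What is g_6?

-3631

The three given values yield: A + B + 3C = -16; 2A + B + 9C = -43; 4A + B + 81C = -397.
Subtracting the first from the second: A + 6C = -27.
Subtracting the second from the third: 2A + 72C = -354.
Solving: C = -5, A = 3, then B = -4.
So g_n = 3·n + (-4) + (-5)·3^n; at n=6 this is -3631.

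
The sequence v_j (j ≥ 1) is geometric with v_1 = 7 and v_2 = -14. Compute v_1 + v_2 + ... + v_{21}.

Common ratio r = -2.
v_j = 7·(-2)^(j-1).
S = 7·((-2)^21 - 1)/(-2 - 1) = 7·(-2097152 - 1)/(-3) = 4893357.

4893357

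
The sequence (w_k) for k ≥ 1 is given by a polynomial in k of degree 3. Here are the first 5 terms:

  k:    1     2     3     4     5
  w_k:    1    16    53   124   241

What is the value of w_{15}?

1st diffs: 15, 37, 71, 117.
2nd diffs: 22, 34, 46.
3rd diffs: 12, 12 (constant).
Newton forward-difference form: w_k = 1 + 15·C(k-1,1) + 22·C(k-1,2) + 12·C(k-1,3).
At k = 15: k-1 = 14, so w_{15} = 1 + 210 + 2002 + 4368 = 6581.

6581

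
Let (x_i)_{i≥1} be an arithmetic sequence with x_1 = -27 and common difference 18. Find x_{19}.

297

x_i = -27 + (i - 1)·18.
x_{19} = -27 + 18·18 = 297.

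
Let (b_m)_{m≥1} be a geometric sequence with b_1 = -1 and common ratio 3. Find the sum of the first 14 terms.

-2391484

b_m = (-1)·3^(m-1).
S = (-1)·(3^14 - 1)/(3 - 1) = (-1)·(4782969 - 1)/(2) = -2391484.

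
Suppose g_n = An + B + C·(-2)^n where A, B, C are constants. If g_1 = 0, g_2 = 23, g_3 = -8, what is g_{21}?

-6291350

The three given values yield: A + B - 2C = 0; 2A + B + 4C = 23; 3A + B - 8C = -8.
Subtracting the first from the second: A + 6C = 23.
Subtracting the second from the third: A - 12C = -31.
Solving: C = 3, A = 5, then B = 1.
So g_n = 5·n + 1 + 3·(-2)^n; at n=21 this is -6291350.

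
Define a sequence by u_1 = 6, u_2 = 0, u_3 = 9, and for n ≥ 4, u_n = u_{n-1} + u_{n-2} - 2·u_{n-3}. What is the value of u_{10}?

-27

Compute successive terms:
u_4 = -3, u_5 = 6, u_6 = -15, u_7 = -3, u_8 = -30, u_9 = -3, u_{10} = -27.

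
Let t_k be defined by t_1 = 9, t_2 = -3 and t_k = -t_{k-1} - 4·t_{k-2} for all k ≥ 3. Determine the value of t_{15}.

140943

Step forward from the initial values:
t_3 = -33; t_4 = 45; t_5 = 87; …; t_{12} = 8013; t_{13} = -36297; t_{14} = 4245; t_{15} = 140943.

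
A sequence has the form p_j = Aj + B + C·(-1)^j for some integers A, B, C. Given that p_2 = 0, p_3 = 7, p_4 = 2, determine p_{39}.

43

Write the equations: 2A + B + C = 0; 3A + B - C = 7; 4A + B + C = 2.
Subtracting the first from the second: A - 2C = 7.
Subtracting the second from the third: A + 2C = -5.
Solving: C = -3, A = 1, then B = 1.
So p_j = 1·j + 1 + (-3)·(-1)^j; at j=39 this is 43.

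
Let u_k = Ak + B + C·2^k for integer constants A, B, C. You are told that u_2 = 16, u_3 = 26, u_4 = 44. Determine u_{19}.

1048618

The three given values yield: 2A + B + 4C = 16; 3A + B + 8C = 26; 4A + B + 16C = 44.
Subtracting the first from the second: A + 4C = 10.
Subtracting the second from the third: A + 8C = 18.
Solving: C = 2, A = 2, then B = 4.
Therefore u_{19} = 38 + 4 + 2·524288 = 1048618.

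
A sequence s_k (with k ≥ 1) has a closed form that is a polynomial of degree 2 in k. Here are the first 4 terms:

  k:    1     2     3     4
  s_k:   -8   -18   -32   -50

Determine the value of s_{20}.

-882

1st diffs: -10, -14, -18.
2nd diffs: -4, -4 (constant).
So s_k = -2k^2 - 4k - 2.
Evaluating at k = 20 gives s_{20} = -882.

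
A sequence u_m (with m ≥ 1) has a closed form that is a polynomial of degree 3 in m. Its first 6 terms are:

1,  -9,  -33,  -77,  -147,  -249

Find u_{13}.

1st diffs: -10, -24, -44, -70, -102.
2nd diffs: -14, -20, -26, -32.
3rd diffs: -6, -6, -6 (constant).
So u_m = -m^3 - m^2 + 3.
Evaluating at m = 13 gives u_{13} = -2363.

-2363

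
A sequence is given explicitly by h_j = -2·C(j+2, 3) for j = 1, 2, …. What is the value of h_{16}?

-1632

C(18, 3) = 816, so h_{16} = -1632.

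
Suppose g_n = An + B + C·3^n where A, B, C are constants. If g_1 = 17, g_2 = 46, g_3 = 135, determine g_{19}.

Write the equations: A + B + 3C = 17; 2A + B + 9C = 46; 3A + B + 27C = 135.
Subtracting the first from the second: A + 6C = 29.
Subtracting the second from the third: A + 18C = 89.
Solving: C = 5, A = -1, then B = 3.
Hence g_{19} = -1·19 + 3 + 5·1162261467 = 5811307319.

5811307319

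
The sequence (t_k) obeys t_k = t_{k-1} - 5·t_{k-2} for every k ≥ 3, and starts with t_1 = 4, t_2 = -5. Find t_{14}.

Applying the relation repeatedly:
t_3 = -25, t_4 = 0, t_5 = 125, …, t_{11} = 125, t_{12} = -34875, t_{13} = -35500, t_{14} = 138875.

138875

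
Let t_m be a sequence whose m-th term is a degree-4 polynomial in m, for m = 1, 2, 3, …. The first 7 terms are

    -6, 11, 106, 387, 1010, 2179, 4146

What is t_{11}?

1st diffs: 17, 95, 281, 623, 1169, 1967.
2nd diffs: 78, 186, 342, 546, 798.
3rd diffs: 108, 156, 204, 252.
4th diffs: 48, 48, 48 (constant).
So t_m = 2m^4 - 2m^3 + m^2 - 2m - 5.
Evaluating at m = 11 gives t_{11} = 26714.

26714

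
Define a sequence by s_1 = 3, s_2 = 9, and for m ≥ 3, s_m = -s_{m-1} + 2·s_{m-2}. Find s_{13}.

-8187

Step forward from the initial values:
s_3 = -3  s_4 = 21  s_5 = -27  …  s_{10} = 1029  s_{11} = -2043  s_{12} = 4101  s_{13} = -8187.
(Characteristic roots are 1 and -2.)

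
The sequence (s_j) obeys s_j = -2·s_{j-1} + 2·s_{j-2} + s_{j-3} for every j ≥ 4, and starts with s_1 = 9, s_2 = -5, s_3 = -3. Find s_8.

347

Compute successive terms:
s_4 = 5  s_5 = -21  s_6 = 49  s_7 = -135  s_8 = 347.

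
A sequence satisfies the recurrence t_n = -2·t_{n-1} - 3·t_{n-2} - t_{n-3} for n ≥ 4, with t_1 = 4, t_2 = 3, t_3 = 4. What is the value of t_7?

-70

t_4 = -21, t_5 = 27, t_6 = 5, t_7 = -70.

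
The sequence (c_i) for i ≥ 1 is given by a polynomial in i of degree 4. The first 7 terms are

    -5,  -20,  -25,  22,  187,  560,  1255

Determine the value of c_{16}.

1st diffs: -15, -5, 47, 165, 373, 695.
2nd diffs: 10, 52, 118, 208, 322.
3rd diffs: 42, 66, 90, 114.
4th diffs: 24, 24, 24 (constant).
So c_i = i^4 - 3i^3 - 2i^2 - 3i + 2.
Evaluating at i = 16 gives c_{16} = 52690.

52690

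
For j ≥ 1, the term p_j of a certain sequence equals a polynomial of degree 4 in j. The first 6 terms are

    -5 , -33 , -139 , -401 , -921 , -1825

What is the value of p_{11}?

1st diffs: -28, -106, -262, -520, -904.
2nd diffs: -78, -156, -258, -384.
3rd diffs: -78, -102, -126.
4th diffs: -24, -24 (constant).
So p_j = -j^4 - 3j^3 + 4j^2 - 4j - 1.
Evaluating at j = 11 gives p_{11} = -18195.

-18195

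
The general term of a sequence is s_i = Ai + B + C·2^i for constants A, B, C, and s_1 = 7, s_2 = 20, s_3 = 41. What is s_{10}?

At i = 1, 2, 3: A + B + 2C = 7; 2A + B + 4C = 20; 3A + B + 8C = 41.
Subtracting the first from the second: A + 2C = 13.
Subtracting the second from the third: A + 4C = 21.
Solving: C = 4, A = 5, then B = -6.
Therefore s_{10} = 50 + (-6) + 4·1024 = 4140.

4140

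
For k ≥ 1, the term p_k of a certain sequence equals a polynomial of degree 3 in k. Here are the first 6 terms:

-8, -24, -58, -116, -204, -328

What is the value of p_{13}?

1st diffs: -16, -34, -58, -88, -124.
2nd diffs: -18, -24, -30, -36.
3rd diffs: -6, -6, -6 (constant).
Newton forward-difference form: p_k = -8 + (-16)·C(k-1,1) + (-18)·C(k-1,2) + (-6)·C(k-1,3).
At k = 13: k-1 = 12, so p_{13} = -8 - 192 - 1188 - 1320 = -2708.

-2708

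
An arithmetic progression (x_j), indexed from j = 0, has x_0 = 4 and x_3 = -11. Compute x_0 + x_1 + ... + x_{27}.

-1778

Common difference d = (-11 - 4) / (3 - 0) = -5.
x_j = 4 + (j - 0)·(-5).
x_{27} = -131; S = 28·(4 + (-131))/2 = -1778.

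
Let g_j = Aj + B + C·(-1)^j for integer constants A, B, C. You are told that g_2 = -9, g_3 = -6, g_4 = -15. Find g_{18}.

-57

The three given values yield: 2A + B + C = -9; 3A + B - C = -6; 4A + B + C = -15.
Subtracting the first from the second: A - 2C = 3.
Subtracting the second from the third: A + 2C = -9.
Solving: C = -3, A = -3, then B = 0.
So g_j = -3·j + 0 + (-3)·(-1)^j; at j=18 this is -57.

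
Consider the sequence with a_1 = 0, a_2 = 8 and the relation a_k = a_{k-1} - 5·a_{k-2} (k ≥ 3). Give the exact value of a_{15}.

-4472

Compute successive terms:
a_3 = 8  a_4 = -32  a_5 = -72  …  a_{12} = 20248  a_{13} = -24192  a_{14} = -125432  a_{15} = -4472.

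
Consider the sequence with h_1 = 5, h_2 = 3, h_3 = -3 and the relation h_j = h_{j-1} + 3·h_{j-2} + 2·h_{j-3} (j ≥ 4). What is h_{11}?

5057

Compute successive terms:
h_4 = 16  h_5 = 13  h_6 = 55  h_7 = 126  h_8 = 317  h_9 = 805  h_{10} = 2008  h_{11} = 5057.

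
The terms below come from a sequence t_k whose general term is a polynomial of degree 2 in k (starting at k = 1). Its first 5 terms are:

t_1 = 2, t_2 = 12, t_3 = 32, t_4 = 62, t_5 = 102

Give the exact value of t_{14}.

912

1st diffs: 10, 20, 30, 40.
2nd diffs: 10, 10, 10 (constant).
Newton forward-difference form: t_k = 2 + 10·C(k-1,1) + 10·C(k-1,2).
At k = 14: k-1 = 13, so t_{14} = 2 + 130 + 780 = 912.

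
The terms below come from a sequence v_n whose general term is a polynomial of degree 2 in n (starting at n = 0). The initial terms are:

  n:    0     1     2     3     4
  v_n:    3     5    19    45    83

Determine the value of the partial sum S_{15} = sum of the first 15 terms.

1st diffs: 2, 14, 26, 38.
2nd diffs: 12, 12, 12 (constant).
Newton forward-difference form: v_n = 3 + 2·C(n,1) + 12·C(n,2).
Continuing: …, 133, 195, 269, 355, …, v_{14} = 1123.
Summing n = 0..14 (15 terms) gives 5715.

5715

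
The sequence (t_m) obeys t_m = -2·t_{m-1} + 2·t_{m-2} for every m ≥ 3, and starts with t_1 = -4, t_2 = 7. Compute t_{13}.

-495616

t_3 = -22  t_4 = 58  t_5 = -160  …  t_{10} = 24304  t_{11} = -66400  t_{12} = 181408  t_{13} = -495616.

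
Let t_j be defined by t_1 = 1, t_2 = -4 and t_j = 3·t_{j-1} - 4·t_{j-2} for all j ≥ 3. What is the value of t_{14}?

Iterate the recurrence:
t_3 = -16, t_4 = -32, t_5 = -32, …, t_{11} = -2848, t_{12} = -8672, t_{13} = -14624, t_{14} = -9184.

-9184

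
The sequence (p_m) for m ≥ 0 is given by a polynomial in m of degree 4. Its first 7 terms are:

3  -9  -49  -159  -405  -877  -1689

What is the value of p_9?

1st diffs: -12, -40, -110, -246, -472, -812.
2nd diffs: -28, -70, -136, -226, -340.
3rd diffs: -42, -66, -90, -114.
4th diffs: -24, -24, -24 (constant).
So p_m = -m^4 - m^3 - 4m^2 - 6m + 3.
Evaluating at m = 9 gives p_9 = -7665.

-7665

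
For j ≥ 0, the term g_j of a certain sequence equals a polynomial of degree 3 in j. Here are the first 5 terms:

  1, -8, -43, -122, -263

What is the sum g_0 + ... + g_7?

1st diffs: -9, -35, -79, -141.
2nd diffs: -26, -44, -62.
3rd diffs: -18, -18 (constant).
Newton forward-difference form: g_j = 1 + (-9)·C(j,1) + (-26)·C(j,2) + (-18)·C(j,3).
Continuing: -484, -803, -1238.
Summing j = 0..7 (8 terms) gives -2960.

-2960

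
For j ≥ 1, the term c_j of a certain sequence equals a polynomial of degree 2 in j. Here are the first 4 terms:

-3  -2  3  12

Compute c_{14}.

1st diffs: 1, 5, 9.
2nd diffs: 4, 4 (constant).
Newton forward-difference form: c_j = -3 + 1·C(j-1,1) + 4·C(j-1,2).
At j = 14: j-1 = 13, so c_{14} = -3 + 13 + 312 = 322.

322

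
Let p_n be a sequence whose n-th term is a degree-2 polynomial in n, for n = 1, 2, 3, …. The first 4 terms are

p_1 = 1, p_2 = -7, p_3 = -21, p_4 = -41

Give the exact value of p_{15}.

1st diffs: -8, -14, -20.
2nd diffs: -6, -6 (constant).
Newton forward-difference form: p_n = 1 + (-8)·C(n-1,1) + (-6)·C(n-1,2).
At n = 15: n-1 = 14, so p_{15} = 1 - 112 - 546 = -657.

-657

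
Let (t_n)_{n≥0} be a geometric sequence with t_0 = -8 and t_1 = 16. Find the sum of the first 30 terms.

2863311528

Common ratio r = -2.
t_n = (-8)·(-2)^(n-0).
S = (-8)·((-2)^30 - 1)/(-2 - 1) = (-8)·(1073741824 - 1)/(-3) = 2863311528.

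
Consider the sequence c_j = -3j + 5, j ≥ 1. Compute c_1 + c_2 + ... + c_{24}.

-780

Over j = 1..24: Σj = 300.
Total = (-3)·300 + (5)·24 = -780.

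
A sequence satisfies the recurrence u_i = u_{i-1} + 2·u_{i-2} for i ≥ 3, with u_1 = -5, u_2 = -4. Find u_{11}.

-3074

u_3 = -14, u_4 = -22, u_5 = -50, u_6 = -94, u_7 = -194, u_8 = -382, u_9 = -770, u_{10} = -1534, u_{11} = -3074.
(Characteristic roots are 2 and -1.)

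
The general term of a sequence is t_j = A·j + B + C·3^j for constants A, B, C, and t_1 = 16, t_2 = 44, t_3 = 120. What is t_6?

The three given values yield: A + B + 3C = 16; 2A + B + 9C = 44; 3A + B + 27C = 120.
Subtracting the first from the second: A + 6C = 28.
Subtracting the second from the third: A + 18C = 76.
Solving: C = 4, A = 4, then B = 0.
Therefore t_6 = 24 + 0 + 4·729 = 2940.

2940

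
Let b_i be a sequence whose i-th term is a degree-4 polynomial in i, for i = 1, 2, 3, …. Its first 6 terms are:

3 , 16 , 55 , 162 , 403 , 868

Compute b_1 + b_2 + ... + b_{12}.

1st diffs: 13, 39, 107, 241, 465.
2nd diffs: 26, 68, 134, 224.
3rd diffs: 42, 66, 90.
4th diffs: 24, 24 (constant).
Newton forward-difference form: b_i = 3 + 13·C(i-1,1) + 26·C(i-1,2) + 42·C(i-1,3) + 24·C(i-1,4).
Continuing: …, 1671, 2950, 4867, 7608, …, b_{12} = 16426.
Summing i = 1..12 (12 terms) gives 46412.

46412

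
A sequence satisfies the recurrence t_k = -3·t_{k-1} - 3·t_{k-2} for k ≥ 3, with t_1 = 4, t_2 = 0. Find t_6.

108

t_3 = -12  t_4 = 36  t_5 = -72  t_6 = 108.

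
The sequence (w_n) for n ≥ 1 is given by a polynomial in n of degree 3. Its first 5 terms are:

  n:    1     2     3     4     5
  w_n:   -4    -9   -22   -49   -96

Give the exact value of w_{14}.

-2409

1st diffs: -5, -13, -27, -47.
2nd diffs: -8, -14, -20.
3rd diffs: -6, -6 (constant).
So w_n = -n^3 + 2n^2 - 4n - 1.
Evaluating at n = 14 gives w_{14} = -2409.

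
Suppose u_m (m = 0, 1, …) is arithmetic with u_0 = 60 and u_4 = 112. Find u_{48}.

Common difference d = (112 - 60) / (4 - 0) = 13.
u_m = 60 + (m - 0)·13.
u_{48} = 60 + 48·13 = 684.

684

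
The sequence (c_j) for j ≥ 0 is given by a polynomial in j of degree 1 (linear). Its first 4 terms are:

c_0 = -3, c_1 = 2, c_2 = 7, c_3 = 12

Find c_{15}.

1st diffs: 5, 5, 5 (constant).
So c_j = 5j - 3.
Evaluating at j = 15 gives c_{15} = 72.

72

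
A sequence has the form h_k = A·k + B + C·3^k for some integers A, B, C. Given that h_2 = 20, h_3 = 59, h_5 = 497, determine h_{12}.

1062914

Plug in k = 2, 3, 5: 2A + B + 9C = 20; 3A + B + 27C = 59; 5A + B + 243C = 497.
Subtracting the first from the second: A + 18C = 39.
Subtracting the second from the third: 2A + 216C = 438.
Solving: C = 2, A = 3, then B = -4.
So h_k = 3·k + (-4) + 2·3^k; at k=12 this is 1062914.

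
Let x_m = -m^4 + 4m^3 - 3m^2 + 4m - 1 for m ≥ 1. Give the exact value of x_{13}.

-20229

x_{13} = -1·13^4 + 4·13^3 - 3·13^2 + 4·13 - 1 = -20229.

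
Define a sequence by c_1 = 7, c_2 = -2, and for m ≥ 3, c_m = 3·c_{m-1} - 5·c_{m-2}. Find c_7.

1159

c_3 = -41  c_4 = -113  c_5 = -134  c_6 = 163  c_7 = 1159.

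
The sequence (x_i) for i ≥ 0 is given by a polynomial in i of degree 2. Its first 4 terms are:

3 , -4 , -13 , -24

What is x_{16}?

1st diffs: -7, -9, -11.
2nd diffs: -2, -2 (constant).
Newton forward-difference form: x_i = 3 + (-7)·C(i,1) + (-2)·C(i,2).
At i = 16: i = 16, so x_{16} = 3 - 112 - 240 = -349.

-349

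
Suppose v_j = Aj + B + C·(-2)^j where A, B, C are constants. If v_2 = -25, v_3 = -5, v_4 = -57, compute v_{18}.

Plug in j = 2, 3, 4: 2A + B + 4C = -25; 3A + B - 8C = -5; 4A + B + 16C = -57.
Subtracting the first from the second: A - 12C = 20.
Subtracting the second from the third: A + 24C = -52.
Solving: C = -2, A = -4, then B = -9.
Therefore v_{18} = -72 + (-9) + (-2)·262144 = -524369.

-524369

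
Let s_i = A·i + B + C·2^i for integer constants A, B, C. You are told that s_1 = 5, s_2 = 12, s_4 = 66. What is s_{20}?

At i = 1, 2, 4: A + B + 2C = 5; 2A + B + 4C = 12; 4A + B + 16C = 66.
Subtracting the first from the second: A + 2C = 7.
Subtracting the second from the third: 2A + 12C = 54.
Solving: C = 5, A = -3, then B = -2.
Therefore s_{20} = -60 + (-2) + 5·1048576 = 5242818.

5242818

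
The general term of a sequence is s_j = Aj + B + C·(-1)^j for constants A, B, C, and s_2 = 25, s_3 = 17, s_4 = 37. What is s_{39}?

At j = 2, 3, 4: 2A + B + C = 25; 3A + B - C = 17; 4A + B + C = 37.
Subtracting the first from the second: A - 2C = -8.
Subtracting the second from the third: A + 2C = 20.
Solving: C = 7, A = 6, then B = 6.
So s_j = 6·j + 6 + 7·(-1)^j; at j=39 this is 233.

233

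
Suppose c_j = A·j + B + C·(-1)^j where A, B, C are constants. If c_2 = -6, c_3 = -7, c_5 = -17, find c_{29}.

At j = 2, 3, 5: 2A + B + C = -6; 3A + B - C = -7; 5A + B - C = -17.
Subtracting the first from the second: A - 2C = -1.
Subtracting the second from the third: 2A = -10.
Solving: C = -2, A = -5, then B = 6.
Hence c_{29} = -5·29 + 6 + (-2)·(-1) = -137.

-137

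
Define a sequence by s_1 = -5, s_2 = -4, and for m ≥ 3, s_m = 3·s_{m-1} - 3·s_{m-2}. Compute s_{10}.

-567

Iterate the recurrence:
s_3 = 3  s_4 = 21  s_5 = 54  s_6 = 99  s_7 = 135  s_8 = 108  s_9 = -81  s_{10} = -567.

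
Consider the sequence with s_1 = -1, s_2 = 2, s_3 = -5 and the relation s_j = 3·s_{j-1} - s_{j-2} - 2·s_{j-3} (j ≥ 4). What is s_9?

-1177

Step forward from the initial values:
s_4 = -15, s_5 = -44, s_6 = -107, s_7 = -247, s_8 = -546, s_9 = -1177.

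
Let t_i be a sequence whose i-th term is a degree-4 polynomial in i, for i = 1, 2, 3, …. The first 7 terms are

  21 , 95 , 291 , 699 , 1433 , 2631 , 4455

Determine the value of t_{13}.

1st diffs: 74, 196, 408, 734, 1198, 1824.
2nd diffs: 122, 212, 326, 464, 626.
3rd diffs: 90, 114, 138, 162.
4th diffs: 24, 24, 24 (constant).
So t_i = i^4 + 5i^3 + 6i^2 + 6i + 3.
Evaluating at i = 13 gives t_{13} = 40641.

40641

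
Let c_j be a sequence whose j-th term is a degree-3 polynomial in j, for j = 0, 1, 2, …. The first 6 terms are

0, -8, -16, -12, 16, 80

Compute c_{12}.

1st diffs: -8, -8, 4, 28, 64.
2nd diffs: 0, 12, 24, 36.
3rd diffs: 12, 12, 12 (constant).
Newton forward-difference form: c_j = (-8)·C(j,1) + 12·C(j,3).
At j = 12: j = 12, so c_{12} = -96 + 2640 = 2544.

2544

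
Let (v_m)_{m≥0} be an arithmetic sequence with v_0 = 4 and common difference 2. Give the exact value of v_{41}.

86

v_m = 4 + (m - 0)·2.
v_{41} = 4 + 41·2 = 86.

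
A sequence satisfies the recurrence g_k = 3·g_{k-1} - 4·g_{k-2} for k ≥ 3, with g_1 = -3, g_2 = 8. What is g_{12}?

g_3 = 36;  g_4 = 76;  g_5 = 84;  g_6 = -52;  g_7 = -492;  g_8 = -1268;  g_9 = -1836;  g_{10} = -436;  g_{11} = 6036;  g_{12} = 19852.

19852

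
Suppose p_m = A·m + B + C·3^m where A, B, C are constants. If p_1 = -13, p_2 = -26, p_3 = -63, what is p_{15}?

-28697835

Write the equations: A + B + 3C = -13; 2A + B + 9C = -26; 3A + B + 27C = -63.
Subtracting the first from the second: A + 6C = -13.
Subtracting the second from the third: A + 18C = -37.
Solving: C = -2, A = -1, then B = -6.
Therefore p_{15} = -15 + (-6) + (-2)·14348907 = -28697835.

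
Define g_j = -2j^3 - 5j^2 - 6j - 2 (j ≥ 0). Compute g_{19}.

-15639

g_{19} = -2·19^3 - 5·19^2 - 6·19 - 2 = -15639.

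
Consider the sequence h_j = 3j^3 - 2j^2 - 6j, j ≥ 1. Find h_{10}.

h_{10} = 3·10^3 - 2·10^2 - 6·10 = 2740.

2740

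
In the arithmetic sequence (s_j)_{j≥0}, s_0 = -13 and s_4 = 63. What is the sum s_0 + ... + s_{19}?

Common difference d = (63 - (-13)) / (4 - 0) = 19.
s_j = -13 + (j - 0)·19.
s_{19} = 348; S = 20·(-13 + 348)/2 = 3350.

3350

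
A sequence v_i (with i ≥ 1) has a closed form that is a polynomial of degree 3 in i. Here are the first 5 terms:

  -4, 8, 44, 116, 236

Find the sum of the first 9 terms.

3924

1st diffs: 12, 36, 72, 120.
2nd diffs: 24, 36, 48.
3rd diffs: 12, 12 (constant).
Newton forward-difference form: v_i = -4 + 12·C(i-1,1) + 24·C(i-1,2) + 12·C(i-1,3).
Continuing: 416, 668, 1004, 1436.
Summing i = 1..9 (9 terms) gives 3924.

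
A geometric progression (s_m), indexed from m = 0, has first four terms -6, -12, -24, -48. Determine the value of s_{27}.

-805306368

Common ratio r = 2.
s_m = (-6)·2^(m-0).
s_{27} = (-6)·2^27 = -805306368.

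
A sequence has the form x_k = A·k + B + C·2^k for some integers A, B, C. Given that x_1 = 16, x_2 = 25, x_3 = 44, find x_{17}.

Write the equations: A + B + 2C = 16; 2A + B + 4C = 25; 3A + B + 8C = 44.
Subtracting the first from the second: A + 2C = 9.
Subtracting the second from the third: A + 4C = 19.
Solving: C = 5, A = -1, then B = 7.
Therefore x_{17} = -17 + 7 + 5·131072 = 655350.

655350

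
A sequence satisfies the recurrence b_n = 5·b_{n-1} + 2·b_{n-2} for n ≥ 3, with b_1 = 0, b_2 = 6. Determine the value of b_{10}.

3893346

Step forward from the initial values:
b_3 = 30  b_4 = 162  b_5 = 870  b_6 = 4674  b_7 = 25110  b_8 = 134898  b_9 = 724710  b_{10} = 3893346.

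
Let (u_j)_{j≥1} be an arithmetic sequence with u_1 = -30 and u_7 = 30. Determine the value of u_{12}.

Common difference d = (30 - (-30)) / (7 - 1) = 10.
u_j = -30 + (j - 1)·10.
u_{12} = -30 + 11·10 = 80.

80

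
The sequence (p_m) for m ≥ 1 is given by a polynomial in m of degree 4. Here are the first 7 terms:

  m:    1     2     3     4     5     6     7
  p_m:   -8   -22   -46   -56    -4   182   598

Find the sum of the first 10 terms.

9178

1st diffs: -14, -24, -10, 52, 186, 416.
2nd diffs: -10, 14, 62, 134, 230.
3rd diffs: 24, 48, 72, 96.
4th diffs: 24, 24, 24 (constant).
So p_m = m^4 - 6m^3 + 6m^2 - 5m - 4.
Continuing: 1364, 2624, 4546.
Summing m = 1..10 (10 terms) gives 9178.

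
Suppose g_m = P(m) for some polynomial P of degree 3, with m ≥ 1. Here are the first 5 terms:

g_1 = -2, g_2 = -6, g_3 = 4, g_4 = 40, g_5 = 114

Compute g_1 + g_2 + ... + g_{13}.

1st diffs: -4, 10, 36, 74.
2nd diffs: 14, 26, 38.
3rd diffs: 12, 12 (constant).
Newton forward-difference form: g_m = -2 + (-4)·C(m-1,1) + 14·C(m-1,2) + 12·C(m-1,3).
Continuing: …, 238, 424, 684, 1030, …, g_{13} = 3514.
Summing m = 1..13 (13 terms) gives 12246.

12246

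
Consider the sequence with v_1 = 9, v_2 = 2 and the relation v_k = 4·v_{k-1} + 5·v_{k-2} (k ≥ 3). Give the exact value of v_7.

28653

Compute successive terms:
v_3 = 53  v_4 = 222  v_5 = 1153  v_6 = 5722  v_7 = 28653.
(Characteristic roots are 5 and -1.)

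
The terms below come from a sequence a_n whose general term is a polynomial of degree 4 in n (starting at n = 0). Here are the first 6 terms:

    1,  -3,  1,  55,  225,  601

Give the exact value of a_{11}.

1st diffs: -4, 4, 54, 170, 376.
2nd diffs: 8, 50, 116, 206.
3rd diffs: 42, 66, 90.
4th diffs: 24, 24 (constant).
Newton forward-difference form: a_n = 1 + (-4)·C(n,1) + 8·C(n,2) + 42·C(n,3) + 24·C(n,4).
At n = 11: n = 11, so a_{11} = 1 - 44 + 440 + 6930 + 7920 = 15247.

15247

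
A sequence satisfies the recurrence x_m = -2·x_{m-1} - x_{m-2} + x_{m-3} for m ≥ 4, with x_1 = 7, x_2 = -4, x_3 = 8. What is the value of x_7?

-37

Iterate the recurrence:
x_4 = -5;  x_5 = -2;  x_6 = 17;  x_7 = -37.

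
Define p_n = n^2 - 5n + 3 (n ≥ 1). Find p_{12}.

p_{12} = 1·12^2 - 5·12 + 3 = 87.

87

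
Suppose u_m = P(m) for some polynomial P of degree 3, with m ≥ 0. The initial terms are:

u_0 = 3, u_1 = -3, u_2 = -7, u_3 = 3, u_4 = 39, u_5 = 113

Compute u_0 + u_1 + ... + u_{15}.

1st diffs: -6, -4, 10, 36, 74.
2nd diffs: 2, 14, 26, 38.
3rd diffs: 12, 12, 12 (constant).
Newton forward-difference form: u_m = 3 + (-6)·C(m,1) + 2·C(m,2) + 12·C(m,3).
Continuing: …, 237, 423, 683, 1029, …, u_{15} = 5583.
Summing m = 0..15 (16 terms) gives 22288.

22288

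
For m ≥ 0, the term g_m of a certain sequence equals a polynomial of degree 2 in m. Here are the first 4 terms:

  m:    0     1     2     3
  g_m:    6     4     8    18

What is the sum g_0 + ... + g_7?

328

1st diffs: -2, 4, 10.
2nd diffs: 6, 6 (constant).
Newton forward-difference form: g_m = 6 + (-2)·C(m,1) + 6·C(m,2).
Continuing: 34, 56, 84, 118.
Summing m = 0..7 (8 terms) gives 328.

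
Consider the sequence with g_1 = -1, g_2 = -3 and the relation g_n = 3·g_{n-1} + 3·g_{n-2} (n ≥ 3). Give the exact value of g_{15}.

Iterate the recurrence:
g_3 = -12; g_4 = -45; g_5 = -171; …; g_{12} = -1924560; g_{13} = -7296561; g_{14} = -27663363; g_{15} = -104879772.

-104879772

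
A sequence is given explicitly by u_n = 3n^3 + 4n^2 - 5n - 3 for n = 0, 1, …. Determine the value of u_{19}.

21923

u_{19} = 3·19^3 + 4·19^2 - 5·19 - 3 = 21923.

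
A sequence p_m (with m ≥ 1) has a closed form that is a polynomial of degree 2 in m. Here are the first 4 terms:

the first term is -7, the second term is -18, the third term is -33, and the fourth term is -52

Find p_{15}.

-525

1st diffs: -11, -15, -19.
2nd diffs: -4, -4 (constant).
So p_m = -2m^2 - 5m.
Evaluating at m = 15 gives p_{15} = -525.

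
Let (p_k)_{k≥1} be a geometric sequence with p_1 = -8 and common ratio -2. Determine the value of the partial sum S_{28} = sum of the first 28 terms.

715827880

p_k = (-8)·(-2)^(k-1).
S = (-8)·((-2)^28 - 1)/(-2 - 1) = (-8)·(268435456 - 1)/(-3) = 715827880.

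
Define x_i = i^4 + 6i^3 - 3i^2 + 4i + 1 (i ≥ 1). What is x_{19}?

170469

x_{19} = 1·19^4 + 6·19^3 - 3·19^2 + 4·19 + 1 = 170469.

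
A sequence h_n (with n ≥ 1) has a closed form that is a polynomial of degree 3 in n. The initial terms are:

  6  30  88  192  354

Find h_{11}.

1st diffs: 24, 58, 104, 162.
2nd diffs: 34, 46, 58.
3rd diffs: 12, 12 (constant).
So h_n = 2n^3 + 5n^2 - 5n + 4.
Evaluating at n = 11 gives h_{11} = 3216.

3216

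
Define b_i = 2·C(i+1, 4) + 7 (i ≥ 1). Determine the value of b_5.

C(6, 4) = 15, so b_5 = 37.

37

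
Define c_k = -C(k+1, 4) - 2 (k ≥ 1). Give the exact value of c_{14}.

C(15, 4) = 1365, so c_{14} = -1367.

-1367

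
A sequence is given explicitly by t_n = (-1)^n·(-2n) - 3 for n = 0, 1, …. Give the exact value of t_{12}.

-27

(-1)^12 = 1; -2n at n=12 is -24; so t_{12} = -27.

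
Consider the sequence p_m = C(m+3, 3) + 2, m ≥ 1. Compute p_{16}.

C(19, 3) = 969, so p_{16} = 971.

971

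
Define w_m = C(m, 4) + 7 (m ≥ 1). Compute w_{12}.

C(12, 4) = 495, so w_{12} = 502.

502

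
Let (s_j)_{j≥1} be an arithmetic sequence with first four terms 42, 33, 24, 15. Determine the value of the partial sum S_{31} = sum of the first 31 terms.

Common difference d = -9.
s_j = 42 + (j - 1)·(-9).
s_{31} = -228; S = 31·(42 + (-228))/2 = -2883.

-2883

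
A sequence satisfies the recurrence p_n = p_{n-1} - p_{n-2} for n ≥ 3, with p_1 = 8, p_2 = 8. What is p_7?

p_3 = 0;  p_4 = -8;  p_5 = -8;  p_6 = 0;  p_7 = 8.

8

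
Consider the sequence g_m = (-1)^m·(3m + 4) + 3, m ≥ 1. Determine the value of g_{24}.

(-1)^24 = 1; 3m + 4 at m=24 is 76; so g_{24} = 79.

79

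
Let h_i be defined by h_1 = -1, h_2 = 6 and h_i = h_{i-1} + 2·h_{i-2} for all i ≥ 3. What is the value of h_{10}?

Iterate the recurrence:
h_3 = 4  h_4 = 16  h_5 = 24  h_6 = 56  h_7 = 104  h_8 = 216  h_9 = 424  h_{10} = 856.
(Characteristic roots are 2 and -1.)

856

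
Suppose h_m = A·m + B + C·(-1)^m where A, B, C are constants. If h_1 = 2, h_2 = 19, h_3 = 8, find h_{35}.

104

The three given values yield: A + B - C = 2; 2A + B + C = 19; 3A + B - C = 8.
Subtracting the first from the second: A + 2C = 17.
Subtracting the second from the third: A - 2C = -11.
Solving: C = 7, A = 3, then B = 6.
So h_m = 3·m + 6 + 7·(-1)^m; at m=35 this is 104.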